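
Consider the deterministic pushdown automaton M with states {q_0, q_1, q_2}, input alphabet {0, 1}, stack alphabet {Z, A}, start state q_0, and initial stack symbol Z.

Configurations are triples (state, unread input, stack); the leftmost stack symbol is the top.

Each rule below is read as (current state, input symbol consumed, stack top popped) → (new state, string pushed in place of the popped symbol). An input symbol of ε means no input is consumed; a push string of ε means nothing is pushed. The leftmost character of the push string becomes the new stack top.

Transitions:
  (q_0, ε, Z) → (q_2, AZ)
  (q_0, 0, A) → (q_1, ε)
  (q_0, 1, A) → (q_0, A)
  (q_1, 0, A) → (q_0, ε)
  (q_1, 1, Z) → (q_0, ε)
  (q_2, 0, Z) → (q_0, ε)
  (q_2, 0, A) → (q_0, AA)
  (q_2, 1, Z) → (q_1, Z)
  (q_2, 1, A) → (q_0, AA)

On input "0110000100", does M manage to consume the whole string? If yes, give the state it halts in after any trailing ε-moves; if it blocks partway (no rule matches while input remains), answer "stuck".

stuck

(q_0, 0110000100, Z)
  ε-move, top Z: go to q_2, push AZ → (q_2, 0110000100, AZ)
  read 0, top A: go to q_0, push AA → (q_0, 110000100, AAZ)
  read 1, top A: go to q_0, push A → (q_0, 10000100, AAZ)
  read 1, top A: go to q_0, push A → (q_0, 0000100, AAZ)
  read 0, top A: go to q_1, push ε → (q_1, 000100, AZ)
  read 0, top A: go to q_0, push ε → (q_0, 00100, Z)
  ε-move, top Z: go to q_2, push AZ → (q_2, 00100, AZ)
  read 0, top A: go to q_0, push AA → (q_0, 0100, AAZ)
  read 0, top A: go to q_1, push ε → (q_1, 100, AZ)
No transition for (q_1, 1, top A); M blocks with input 100 remaining.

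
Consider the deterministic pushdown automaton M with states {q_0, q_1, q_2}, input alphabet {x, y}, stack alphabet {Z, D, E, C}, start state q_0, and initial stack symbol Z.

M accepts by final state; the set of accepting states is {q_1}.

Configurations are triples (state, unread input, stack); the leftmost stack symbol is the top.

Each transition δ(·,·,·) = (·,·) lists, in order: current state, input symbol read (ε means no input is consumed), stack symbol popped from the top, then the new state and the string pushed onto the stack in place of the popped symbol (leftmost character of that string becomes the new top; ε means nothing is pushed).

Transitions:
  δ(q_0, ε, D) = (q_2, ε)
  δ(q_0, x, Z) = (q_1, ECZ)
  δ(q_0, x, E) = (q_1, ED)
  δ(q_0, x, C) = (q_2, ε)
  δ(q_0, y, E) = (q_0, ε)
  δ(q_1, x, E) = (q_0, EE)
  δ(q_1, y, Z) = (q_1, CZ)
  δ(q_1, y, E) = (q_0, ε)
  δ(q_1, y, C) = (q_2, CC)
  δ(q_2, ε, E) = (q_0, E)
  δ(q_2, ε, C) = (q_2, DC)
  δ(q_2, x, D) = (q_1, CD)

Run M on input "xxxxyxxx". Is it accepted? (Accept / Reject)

Accept

(q_0, xxxxyxxx, Z)
  read x, top Z: go to q_1, push ECZ → (q_1, xxxyxxx, ECZ)
  read x, top E: go to q_0, push EE → (q_0, xxyxxx, EECZ)
  read x, top E: go to q_1, push ED → (q_1, xyxxx, EDECZ)
  read x, top E: go to q_0, push EE → (q_0, yxxx, EEDECZ)
  read y, top E: go to q_0, push ε → (q_0, xxx, EDECZ)
  read x, top E: go to q_1, push ED → (q_1, xx, EDDECZ)
  read x, top E: go to q_0, push EE → (q_0, x, EEDDECZ)
  read x, top E: go to q_1, push ED → (q_1, ε, EDEDDECZ)
All input consumed; state q_1 ∈ F.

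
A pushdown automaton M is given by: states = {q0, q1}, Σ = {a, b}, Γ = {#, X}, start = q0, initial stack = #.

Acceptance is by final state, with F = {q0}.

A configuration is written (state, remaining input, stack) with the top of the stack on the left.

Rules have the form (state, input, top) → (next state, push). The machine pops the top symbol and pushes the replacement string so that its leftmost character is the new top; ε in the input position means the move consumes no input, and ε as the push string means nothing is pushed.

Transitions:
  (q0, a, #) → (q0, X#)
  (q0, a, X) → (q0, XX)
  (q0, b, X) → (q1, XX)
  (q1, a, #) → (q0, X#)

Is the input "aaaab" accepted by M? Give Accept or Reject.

Reject

No computation consumes all input and reaches a final state.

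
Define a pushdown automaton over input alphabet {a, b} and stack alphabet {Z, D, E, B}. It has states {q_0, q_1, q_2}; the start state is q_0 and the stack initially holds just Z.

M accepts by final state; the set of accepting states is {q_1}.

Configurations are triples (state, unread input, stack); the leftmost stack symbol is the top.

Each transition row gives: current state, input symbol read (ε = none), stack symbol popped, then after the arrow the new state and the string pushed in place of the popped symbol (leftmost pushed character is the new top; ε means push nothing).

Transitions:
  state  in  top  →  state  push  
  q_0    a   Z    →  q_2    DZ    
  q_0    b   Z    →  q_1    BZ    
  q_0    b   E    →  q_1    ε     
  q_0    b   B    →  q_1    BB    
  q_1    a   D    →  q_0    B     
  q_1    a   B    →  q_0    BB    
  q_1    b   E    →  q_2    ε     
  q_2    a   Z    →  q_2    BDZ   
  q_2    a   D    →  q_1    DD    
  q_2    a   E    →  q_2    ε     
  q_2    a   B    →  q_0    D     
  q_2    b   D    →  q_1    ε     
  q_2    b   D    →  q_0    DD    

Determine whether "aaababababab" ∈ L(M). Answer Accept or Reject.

One accepting computation: (q_0, aaababababab, Z) ⊢ (q_2, aababababab, DZ) ⊢ (q_1, ababababab, DDZ) ⊢ (q_0, babababab, BDZ) ⊢ (q_1, abababab, BBDZ) ⊢ (q_0, bababab, BBBDZ) ⊢ (q_1, ababab, BBBBDZ) ⊢ (q_0, babab, BBBBBDZ) ⊢ (q_1, abab, BBBBBBDZ) ⊢ (q_0, bab, BBBBBBBDZ) ⊢ (q_1, ab, BBBBBBBBDZ) ⊢ (q_0, b, BBBBBBBBBDZ) ⊢ (q_1, ε, BBBBBBBBBBDZ)
All input consumed and state q_1 ∈ F.

Accept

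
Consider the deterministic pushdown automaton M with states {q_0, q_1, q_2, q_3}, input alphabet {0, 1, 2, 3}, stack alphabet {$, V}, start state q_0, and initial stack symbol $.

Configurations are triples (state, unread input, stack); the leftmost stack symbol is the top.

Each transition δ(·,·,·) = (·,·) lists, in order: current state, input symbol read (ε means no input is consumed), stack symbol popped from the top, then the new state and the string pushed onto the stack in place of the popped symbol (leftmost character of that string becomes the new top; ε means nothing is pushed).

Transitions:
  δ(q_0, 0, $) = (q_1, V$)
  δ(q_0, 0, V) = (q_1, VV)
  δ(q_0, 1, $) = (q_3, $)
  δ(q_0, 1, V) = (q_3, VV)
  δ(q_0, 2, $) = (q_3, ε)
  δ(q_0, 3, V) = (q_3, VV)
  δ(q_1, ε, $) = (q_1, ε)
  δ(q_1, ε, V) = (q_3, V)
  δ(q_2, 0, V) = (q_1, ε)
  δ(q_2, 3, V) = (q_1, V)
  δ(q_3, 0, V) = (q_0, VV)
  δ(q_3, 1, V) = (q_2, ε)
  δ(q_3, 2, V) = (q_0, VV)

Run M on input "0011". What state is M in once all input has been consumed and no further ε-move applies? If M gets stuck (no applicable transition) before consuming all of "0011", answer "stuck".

q_2

(q_0, 0011, $)
  read 0, top $: go to q_1, push V$ → (q_1, 011, V$)
  ε-move, top V: go to q_3, push V → (q_3, 011, V$)
  read 0, top V: go to q_0, push VV → (q_0, 11, VV$)
  read 1, top V: go to q_3, push VV → (q_3, 1, VVV$)
  read 1, top V: go to q_2, push ε → (q_2, ε, VV$)
All input consumed; M is in state q_2.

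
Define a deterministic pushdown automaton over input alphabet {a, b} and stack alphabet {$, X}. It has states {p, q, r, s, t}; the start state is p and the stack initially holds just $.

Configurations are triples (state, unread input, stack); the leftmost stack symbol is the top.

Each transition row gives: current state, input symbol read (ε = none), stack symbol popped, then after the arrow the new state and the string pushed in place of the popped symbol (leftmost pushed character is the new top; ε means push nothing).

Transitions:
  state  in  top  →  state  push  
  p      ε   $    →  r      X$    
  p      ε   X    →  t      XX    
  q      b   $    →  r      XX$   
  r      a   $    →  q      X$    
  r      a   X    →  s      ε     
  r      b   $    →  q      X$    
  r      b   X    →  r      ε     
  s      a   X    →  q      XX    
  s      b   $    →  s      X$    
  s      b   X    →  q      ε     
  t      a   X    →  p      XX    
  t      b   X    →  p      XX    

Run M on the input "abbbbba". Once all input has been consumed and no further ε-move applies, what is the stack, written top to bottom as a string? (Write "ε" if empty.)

X$

(p, abbbbba, $) ⊢ (r, abbbbba, X$) ⊢ (s, bbbbba, $) ⊢ (s, bbbba, X$) ⊢ (q, bbba, $) ⊢ (r, bba, XX$) ⊢ (r, ba, X$) ⊢ (r, a, $) ⊢ (q, ε, X$)
All input consumed in state q with stack X$.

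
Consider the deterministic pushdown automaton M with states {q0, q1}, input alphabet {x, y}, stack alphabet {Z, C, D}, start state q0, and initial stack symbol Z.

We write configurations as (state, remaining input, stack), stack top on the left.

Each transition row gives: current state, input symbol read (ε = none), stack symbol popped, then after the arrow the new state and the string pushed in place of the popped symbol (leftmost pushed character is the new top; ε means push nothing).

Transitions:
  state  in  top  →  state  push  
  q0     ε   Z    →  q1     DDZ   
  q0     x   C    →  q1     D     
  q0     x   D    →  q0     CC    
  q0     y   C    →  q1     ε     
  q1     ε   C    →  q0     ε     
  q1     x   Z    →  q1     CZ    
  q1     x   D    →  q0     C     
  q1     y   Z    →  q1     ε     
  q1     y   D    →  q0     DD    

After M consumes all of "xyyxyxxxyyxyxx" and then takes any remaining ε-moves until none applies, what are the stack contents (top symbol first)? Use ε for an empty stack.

(q0, xyyxyxxxyyxyxx, Z) ⊢ (q1, xyyxyxxxyyxyxx, DDZ) ⊢ (q0, yyxyxxxyyxyxx, CDZ) ⊢ (q1, yxyxxxyyxyxx, DZ) ⊢ (q0, xyxxxyyxyxx, DDZ) ⊢ (q0, yxxxyyxyxx, CCDZ) ⊢ (q1, xxxyyxyxx, CDZ) ⊢ (q0, xxxyyxyxx, DZ) ⊢ (q0, xxyyxyxx, CCZ) ⊢ (q1, xyyxyxx, DCZ) ⊢ (q0, yyxyxx, CCZ) ⊢ (q1, yxyxx, CZ) ⊢ (q0, yxyxx, Z) ⊢ (q1, yxyxx, DDZ) ⊢ (q0, xyxx, DDDZ) ⊢ (q0, yxx, CCDDZ) ⊢ (q1, xx, CDDZ) ⊢ (q0, xx, DDZ) ⊢ (q0, x, CCDZ) ⊢ (q1, ε, DCDZ)
All input consumed in state q1 with stack DCDZ.

DCDZ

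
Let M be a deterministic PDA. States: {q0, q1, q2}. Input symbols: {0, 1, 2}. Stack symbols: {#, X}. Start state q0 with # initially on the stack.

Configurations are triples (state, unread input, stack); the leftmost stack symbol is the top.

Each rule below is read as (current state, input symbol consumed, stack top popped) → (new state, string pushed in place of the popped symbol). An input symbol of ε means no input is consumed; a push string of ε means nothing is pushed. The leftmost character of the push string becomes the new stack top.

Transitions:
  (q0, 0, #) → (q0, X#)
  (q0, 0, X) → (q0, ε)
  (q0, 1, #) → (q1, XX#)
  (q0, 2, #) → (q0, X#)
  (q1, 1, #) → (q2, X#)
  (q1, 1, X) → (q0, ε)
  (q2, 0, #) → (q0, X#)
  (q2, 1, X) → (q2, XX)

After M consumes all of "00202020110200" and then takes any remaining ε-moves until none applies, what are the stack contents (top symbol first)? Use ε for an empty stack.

X#

(q0, 00202020110200, #)
  read 0, top #: go to q0, push X# → (q0, 0202020110200, X#)
  read 0, top X: go to q0, push ε → (q0, 202020110200, #)
  read 2, top #: go to q0, push X# → (q0, 02020110200, X#)
  read 0, top X: go to q0, push ε → (q0, 2020110200, #)
  read 2, top #: go to q0, push X# → (q0, 020110200, X#)
  read 0, top X: go to q0, push ε → (q0, 20110200, #)
  read 2, top #: go to q0, push X# → (q0, 0110200, X#)
  read 0, top X: go to q0, push ε → (q0, 110200, #)
  read 1, top #: go to q1, push XX# → (q1, 10200, XX#)
  read 1, top X: go to q0, push ε → (q0, 0200, X#)
  read 0, top X: go to q0, push ε → (q0, 200, #)
  read 2, top #: go to q0, push X# → (q0, 00, X#)
  read 0, top X: go to q0, push ε → (q0, 0, #)
  read 0, top #: go to q0, push X# → (q0, ε, X#)
All input consumed in state q0 with stack X#.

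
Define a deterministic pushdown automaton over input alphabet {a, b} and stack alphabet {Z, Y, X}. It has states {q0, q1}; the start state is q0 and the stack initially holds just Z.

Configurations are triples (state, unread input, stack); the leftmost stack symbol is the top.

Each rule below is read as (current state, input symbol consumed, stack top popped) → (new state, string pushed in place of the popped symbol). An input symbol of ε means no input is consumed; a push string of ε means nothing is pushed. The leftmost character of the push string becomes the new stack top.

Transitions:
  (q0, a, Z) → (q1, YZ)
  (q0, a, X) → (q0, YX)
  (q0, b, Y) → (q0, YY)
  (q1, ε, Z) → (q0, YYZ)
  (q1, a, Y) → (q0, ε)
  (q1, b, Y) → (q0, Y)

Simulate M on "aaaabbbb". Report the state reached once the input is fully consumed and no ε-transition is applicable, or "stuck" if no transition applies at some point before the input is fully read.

stuck

(q0, aaaabbbb, Z)
  read a, top Z: go to q1, push YZ → (q1, aaabbbb, YZ)
  read a, top Y: go to q0, push ε → (q0, aabbbb, Z)
  read a, top Z: go to q1, push YZ → (q1, abbbb, YZ)
  read a, top Y: go to q0, push ε → (q0, bbbb, Z)
No transition for (q0, b, top Z); M blocks with input bbbb remaining.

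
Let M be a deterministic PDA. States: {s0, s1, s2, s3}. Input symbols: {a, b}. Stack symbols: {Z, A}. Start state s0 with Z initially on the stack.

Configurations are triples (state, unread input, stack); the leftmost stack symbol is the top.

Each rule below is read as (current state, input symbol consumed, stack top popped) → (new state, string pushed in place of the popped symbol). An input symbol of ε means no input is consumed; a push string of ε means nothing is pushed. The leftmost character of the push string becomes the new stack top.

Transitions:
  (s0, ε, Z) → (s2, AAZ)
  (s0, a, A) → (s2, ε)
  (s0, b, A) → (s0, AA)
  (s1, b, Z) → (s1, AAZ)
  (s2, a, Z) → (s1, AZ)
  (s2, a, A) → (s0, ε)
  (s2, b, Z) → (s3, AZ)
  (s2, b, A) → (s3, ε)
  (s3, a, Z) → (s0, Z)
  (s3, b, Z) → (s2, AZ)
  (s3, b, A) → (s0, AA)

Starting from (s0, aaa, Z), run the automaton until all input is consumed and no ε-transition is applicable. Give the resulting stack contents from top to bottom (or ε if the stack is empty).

(s0, aaa, Z)
  ε-move, top Z: go to s2, push AAZ → (s2, aaa, AAZ)
  read a, top A: go to s0, push ε → (s0, aa, AZ)
  read a, top A: go to s2, push ε → (s2, a, Z)
  read a, top Z: go to s1, push AZ → (s1, ε, AZ)
All input consumed in state s1 with stack AZ.

AZ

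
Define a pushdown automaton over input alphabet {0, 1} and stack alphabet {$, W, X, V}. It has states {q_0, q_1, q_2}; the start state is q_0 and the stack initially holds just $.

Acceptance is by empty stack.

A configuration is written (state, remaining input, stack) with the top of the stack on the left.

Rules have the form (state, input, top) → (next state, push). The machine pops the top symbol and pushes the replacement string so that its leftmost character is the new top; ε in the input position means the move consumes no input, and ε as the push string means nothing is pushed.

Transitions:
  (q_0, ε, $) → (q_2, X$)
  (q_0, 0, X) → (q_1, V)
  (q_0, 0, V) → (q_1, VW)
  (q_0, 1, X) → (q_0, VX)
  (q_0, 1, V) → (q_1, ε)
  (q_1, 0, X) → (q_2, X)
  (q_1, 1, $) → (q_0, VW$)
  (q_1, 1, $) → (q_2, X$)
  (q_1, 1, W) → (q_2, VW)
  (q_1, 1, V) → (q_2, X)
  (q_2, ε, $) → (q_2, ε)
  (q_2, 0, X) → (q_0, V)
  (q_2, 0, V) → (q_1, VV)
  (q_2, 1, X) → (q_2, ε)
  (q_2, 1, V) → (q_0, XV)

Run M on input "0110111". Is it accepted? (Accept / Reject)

One accepting computation: (q_0, 0110111, $) ⊢ (q_2, 0110111, X$) ⊢ (q_0, 110111, V$) ⊢ (q_1, 10111, $) ⊢ (q_2, 0111, X$) ⊢ (q_0, 111, V$) ⊢ (q_1, 11, $) ⊢ (q_2, 1, X$) ⊢ (q_2, ε, $) ⊢ (q_2, ε, ε)
All input consumed and the stack is empty.

Accept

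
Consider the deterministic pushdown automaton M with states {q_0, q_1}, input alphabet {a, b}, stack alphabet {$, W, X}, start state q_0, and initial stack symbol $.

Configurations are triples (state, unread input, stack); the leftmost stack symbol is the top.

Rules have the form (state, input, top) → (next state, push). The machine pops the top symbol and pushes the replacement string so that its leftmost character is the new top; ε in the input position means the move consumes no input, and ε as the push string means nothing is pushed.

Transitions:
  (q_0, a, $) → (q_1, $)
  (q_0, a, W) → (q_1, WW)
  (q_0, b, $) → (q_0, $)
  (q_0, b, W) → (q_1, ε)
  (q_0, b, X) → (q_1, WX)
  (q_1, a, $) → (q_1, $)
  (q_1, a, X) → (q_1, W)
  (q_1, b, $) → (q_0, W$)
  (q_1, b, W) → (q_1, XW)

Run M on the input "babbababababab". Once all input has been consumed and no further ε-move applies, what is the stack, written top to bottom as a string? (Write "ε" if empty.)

(q_0, babbababababab, $)
  read b, top $: go to q_0, push $ → (q_0, abbababababab, $)
  read a, top $: go to q_1, push $ → (q_1, bbababababab, $)
  read b, top $: go to q_0, push W$ → (q_0, bababababab, W$)
  read b, top W: go to q_1, push ε → (q_1, ababababab, $)
  read a, top $: go to q_1, push $ → (q_1, babababab, $)
  read b, top $: go to q_0, push W$ → (q_0, abababab, W$)
  read a, top W: go to q_1, push WW → (q_1, bababab, WW$)
  read b, top W: go to q_1, push XW → (q_1, ababab, XWW$)
  read a, top X: go to q_1, push W → (q_1, babab, WWW$)
  read b, top W: go to q_1, push XW → (q_1, abab, XWWW$)
  read a, top X: go to q_1, push W → (q_1, bab, WWWW$)
  read b, top W: go to q_1, push XW → (q_1, ab, XWWWW$)
  read a, top X: go to q_1, push W → (q_1, b, WWWWW$)
  read b, top W: go to q_1, push XW → (q_1, ε, XWWWWW$)
All input consumed in state q_1 with stack XWWWWW$.

XWWWWW$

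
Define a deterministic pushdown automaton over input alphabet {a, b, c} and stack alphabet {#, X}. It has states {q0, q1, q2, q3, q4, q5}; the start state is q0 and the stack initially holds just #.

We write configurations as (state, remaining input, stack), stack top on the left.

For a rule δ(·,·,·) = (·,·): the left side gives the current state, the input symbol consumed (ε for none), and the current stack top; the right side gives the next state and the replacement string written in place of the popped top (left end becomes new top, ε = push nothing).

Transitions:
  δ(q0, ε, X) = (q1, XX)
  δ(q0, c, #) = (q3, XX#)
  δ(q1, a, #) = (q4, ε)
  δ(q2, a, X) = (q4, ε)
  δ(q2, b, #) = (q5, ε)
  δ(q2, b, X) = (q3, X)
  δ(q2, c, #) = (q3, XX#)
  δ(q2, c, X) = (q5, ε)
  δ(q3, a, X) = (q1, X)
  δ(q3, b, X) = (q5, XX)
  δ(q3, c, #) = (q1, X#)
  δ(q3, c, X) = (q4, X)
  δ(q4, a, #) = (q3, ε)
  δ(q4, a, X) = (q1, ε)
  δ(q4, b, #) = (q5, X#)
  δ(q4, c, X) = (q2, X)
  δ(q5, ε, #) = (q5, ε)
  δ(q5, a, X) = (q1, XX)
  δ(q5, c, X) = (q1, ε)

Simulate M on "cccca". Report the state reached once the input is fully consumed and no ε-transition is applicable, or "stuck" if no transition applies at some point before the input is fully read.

(q0, cccca, #) ⊢ (q3, ccca, XX#) ⊢ (q4, cca, XX#) ⊢ (q2, ca, XX#) ⊢ (q5, a, X#) ⊢ (q1, ε, XX#)
All input consumed; M is in state q1.

q1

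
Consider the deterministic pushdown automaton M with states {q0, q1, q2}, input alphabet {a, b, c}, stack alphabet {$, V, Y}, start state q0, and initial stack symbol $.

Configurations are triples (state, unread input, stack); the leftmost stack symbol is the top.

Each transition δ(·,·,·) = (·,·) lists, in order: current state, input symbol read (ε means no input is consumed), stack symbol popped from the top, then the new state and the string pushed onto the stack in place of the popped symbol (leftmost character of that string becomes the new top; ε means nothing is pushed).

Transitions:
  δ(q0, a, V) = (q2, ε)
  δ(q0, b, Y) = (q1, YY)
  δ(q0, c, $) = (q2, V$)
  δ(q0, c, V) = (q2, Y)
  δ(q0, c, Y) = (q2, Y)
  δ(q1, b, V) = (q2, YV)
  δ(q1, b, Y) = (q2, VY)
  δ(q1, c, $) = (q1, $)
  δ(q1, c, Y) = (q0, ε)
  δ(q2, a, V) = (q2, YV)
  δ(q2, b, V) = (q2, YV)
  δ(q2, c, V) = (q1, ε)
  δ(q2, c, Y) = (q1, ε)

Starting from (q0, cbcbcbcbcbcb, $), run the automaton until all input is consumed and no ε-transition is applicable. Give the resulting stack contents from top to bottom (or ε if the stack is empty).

(q0, cbcbcbcbcbcb, $)
  read c, top $: go to q2, push V$ → (q2, bcbcbcbcbcb, V$)
  read b, top V: go to q2, push YV → (q2, cbcbcbcbcb, YV$)
  read c, top Y: go to q1, push ε → (q1, bcbcbcbcb, V$)
  read b, top V: go to q2, push YV → (q2, cbcbcbcb, YV$)
  read c, top Y: go to q1, push ε → (q1, bcbcbcb, V$)
  read b, top V: go to q2, push YV → (q2, cbcbcb, YV$)
  read c, top Y: go to q1, push ε → (q1, bcbcb, V$)
  read b, top V: go to q2, push YV → (q2, cbcb, YV$)
  read c, top Y: go to q1, push ε → (q1, bcb, V$)
  read b, top V: go to q2, push YV → (q2, cb, YV$)
  read c, top Y: go to q1, push ε → (q1, b, V$)
  read b, top V: go to q2, push YV → (q2, ε, YV$)
All input consumed in state q2 with stack YV$.

YV$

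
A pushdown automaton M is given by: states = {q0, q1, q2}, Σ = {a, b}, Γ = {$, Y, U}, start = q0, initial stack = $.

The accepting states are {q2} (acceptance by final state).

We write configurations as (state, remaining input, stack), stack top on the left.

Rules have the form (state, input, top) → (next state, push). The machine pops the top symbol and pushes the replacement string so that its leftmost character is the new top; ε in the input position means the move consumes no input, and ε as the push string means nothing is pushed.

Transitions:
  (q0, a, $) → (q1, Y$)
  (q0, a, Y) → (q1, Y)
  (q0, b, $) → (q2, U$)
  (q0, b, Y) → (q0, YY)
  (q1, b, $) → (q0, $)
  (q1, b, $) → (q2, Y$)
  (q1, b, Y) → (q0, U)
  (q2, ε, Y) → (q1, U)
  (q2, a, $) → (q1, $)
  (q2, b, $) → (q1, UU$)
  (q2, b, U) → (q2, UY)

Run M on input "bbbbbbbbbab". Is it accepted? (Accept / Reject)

Reject

No computation consumes all input and reaches a final state.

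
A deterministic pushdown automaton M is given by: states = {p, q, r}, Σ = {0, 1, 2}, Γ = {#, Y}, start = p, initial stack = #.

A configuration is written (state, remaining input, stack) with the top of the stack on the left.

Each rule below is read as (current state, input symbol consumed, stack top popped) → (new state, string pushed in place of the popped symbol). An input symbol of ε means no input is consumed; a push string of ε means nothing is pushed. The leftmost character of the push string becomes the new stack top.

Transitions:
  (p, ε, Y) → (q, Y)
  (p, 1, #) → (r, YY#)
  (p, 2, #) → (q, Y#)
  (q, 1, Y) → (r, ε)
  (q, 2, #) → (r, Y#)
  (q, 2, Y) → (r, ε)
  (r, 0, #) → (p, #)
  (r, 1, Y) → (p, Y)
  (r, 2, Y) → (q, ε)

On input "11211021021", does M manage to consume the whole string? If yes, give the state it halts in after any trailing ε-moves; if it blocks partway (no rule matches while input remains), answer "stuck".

r

(p, 11211021021, #) ⊢ (r, 1211021021, YY#) ⊢ (p, 211021021, YY#) ⊢ (q, 211021021, YY#) ⊢ (r, 11021021, Y#) ⊢ (p, 1021021, Y#) ⊢ (q, 1021021, Y#) ⊢ (r, 021021, #) ⊢ (p, 21021, #) ⊢ (q, 1021, Y#) ⊢ (r, 021, #) ⊢ (p, 21, #) ⊢ (q, 1, Y#) ⊢ (r, ε, #)
All input consumed; M is in state r.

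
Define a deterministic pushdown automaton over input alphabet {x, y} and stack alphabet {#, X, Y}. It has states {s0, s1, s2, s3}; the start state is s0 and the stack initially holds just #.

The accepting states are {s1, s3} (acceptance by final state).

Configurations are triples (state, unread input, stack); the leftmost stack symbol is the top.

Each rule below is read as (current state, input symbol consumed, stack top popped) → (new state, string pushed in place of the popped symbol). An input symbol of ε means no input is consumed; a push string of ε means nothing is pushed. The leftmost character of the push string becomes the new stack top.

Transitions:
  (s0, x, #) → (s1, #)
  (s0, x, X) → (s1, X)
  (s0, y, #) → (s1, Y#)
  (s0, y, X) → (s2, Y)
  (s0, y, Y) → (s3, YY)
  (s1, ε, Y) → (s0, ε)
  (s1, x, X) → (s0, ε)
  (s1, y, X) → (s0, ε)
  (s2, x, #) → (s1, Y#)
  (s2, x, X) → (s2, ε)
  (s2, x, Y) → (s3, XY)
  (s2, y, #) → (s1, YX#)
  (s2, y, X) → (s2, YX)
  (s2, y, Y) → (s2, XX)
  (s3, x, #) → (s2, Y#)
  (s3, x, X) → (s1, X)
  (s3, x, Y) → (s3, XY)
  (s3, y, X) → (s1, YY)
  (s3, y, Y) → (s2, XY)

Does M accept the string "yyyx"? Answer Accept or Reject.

Accept

(s0, yyyx, #) ⊢ (s1, yyx, Y#) ⊢ (s0, yyx, #) ⊢ (s1, yx, Y#) ⊢ (s0, yx, #) ⊢ (s1, x, Y#) ⊢ (s0, x, #) ⊢ (s1, ε, #)
All input consumed; state s1 ∈ F.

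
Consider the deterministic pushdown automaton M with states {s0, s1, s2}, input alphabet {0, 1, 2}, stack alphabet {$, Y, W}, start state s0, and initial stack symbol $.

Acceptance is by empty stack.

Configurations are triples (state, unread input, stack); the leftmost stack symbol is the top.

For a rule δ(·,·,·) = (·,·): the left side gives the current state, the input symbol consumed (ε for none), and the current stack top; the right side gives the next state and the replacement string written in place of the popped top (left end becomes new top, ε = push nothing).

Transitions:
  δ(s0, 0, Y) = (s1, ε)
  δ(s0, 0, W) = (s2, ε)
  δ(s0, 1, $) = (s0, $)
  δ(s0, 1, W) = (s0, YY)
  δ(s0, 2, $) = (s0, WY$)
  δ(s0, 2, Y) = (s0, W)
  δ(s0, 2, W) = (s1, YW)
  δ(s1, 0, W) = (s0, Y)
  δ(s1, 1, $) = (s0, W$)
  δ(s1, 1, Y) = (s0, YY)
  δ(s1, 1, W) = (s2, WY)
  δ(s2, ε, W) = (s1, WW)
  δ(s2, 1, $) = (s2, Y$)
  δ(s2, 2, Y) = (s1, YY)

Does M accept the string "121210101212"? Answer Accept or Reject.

(s0, 121210101212, $) ⊢ (s0, 21210101212, $) ⊢ (s0, 1210101212, WY$) ⊢ (s0, 210101212, YYY$) ⊢ (s0, 10101212, WYY$) ⊢ (s0, 0101212, YYYY$) ⊢ (s1, 101212, YYY$) ⊢ (s0, 01212, YYYY$) ⊢ (s1, 1212, YYY$) ⊢ (s0, 212, YYYY$) ⊢ (s0, 12, WYYY$) ⊢ (s0, 2, YYYYY$) ⊢ (s0, ε, WYYYY$)
All input consumed; stack is WYYYY$, not empty, and no further ε-move applies.

Reject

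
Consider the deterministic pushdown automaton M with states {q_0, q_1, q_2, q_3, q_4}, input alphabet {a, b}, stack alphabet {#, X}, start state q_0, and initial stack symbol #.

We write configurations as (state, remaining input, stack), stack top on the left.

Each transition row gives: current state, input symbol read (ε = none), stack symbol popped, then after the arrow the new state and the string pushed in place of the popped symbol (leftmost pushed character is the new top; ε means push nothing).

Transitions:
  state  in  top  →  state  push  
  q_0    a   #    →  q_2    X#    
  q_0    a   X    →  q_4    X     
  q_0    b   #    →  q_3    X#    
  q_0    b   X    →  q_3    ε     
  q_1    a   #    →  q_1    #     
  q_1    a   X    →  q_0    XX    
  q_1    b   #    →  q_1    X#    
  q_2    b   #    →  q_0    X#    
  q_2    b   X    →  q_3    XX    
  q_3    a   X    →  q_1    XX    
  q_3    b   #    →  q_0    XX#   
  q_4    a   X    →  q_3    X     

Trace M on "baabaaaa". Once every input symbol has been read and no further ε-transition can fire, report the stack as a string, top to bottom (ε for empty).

XXXX#

(q_0, baabaaaa, #) ⊢ (q_3, aabaaaa, X#) ⊢ (q_1, abaaaa, XX#) ⊢ (q_0, baaaa, XXX#) ⊢ (q_3, aaaa, XX#) ⊢ (q_1, aaa, XXX#) ⊢ (q_0, aa, XXXX#) ⊢ (q_4, a, XXXX#) ⊢ (q_3, ε, XXXX#)
All input consumed in state q_3 with stack XXXX#.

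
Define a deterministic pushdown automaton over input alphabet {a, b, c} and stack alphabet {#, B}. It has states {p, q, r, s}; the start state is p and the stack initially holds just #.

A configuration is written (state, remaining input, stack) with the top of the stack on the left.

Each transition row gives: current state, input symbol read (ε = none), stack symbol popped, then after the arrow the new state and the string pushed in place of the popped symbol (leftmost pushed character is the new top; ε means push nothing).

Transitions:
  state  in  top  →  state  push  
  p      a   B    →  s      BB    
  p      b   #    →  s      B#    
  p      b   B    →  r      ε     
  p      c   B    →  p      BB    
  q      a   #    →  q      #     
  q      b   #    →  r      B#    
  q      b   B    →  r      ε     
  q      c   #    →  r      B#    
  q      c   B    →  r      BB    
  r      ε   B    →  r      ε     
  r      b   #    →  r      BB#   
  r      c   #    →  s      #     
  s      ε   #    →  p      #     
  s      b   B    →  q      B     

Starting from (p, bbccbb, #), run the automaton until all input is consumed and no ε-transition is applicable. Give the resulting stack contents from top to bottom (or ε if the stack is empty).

(p, bbccbb, #)
  read b, top #: go to s, push B# → (s, bccbb, B#)
  read b, top B: go to q, push B → (q, ccbb, B#)
  read c, top B: go to r, push BB → (r, cbb, BB#)
  ε-move, top B: go to r, push ε → (r, cbb, B#)
  ε-move, top B: go to r, push ε → (r, cbb, #)
  read c, top #: go to s, push # → (s, bb, #)
  ε-move, top #: go to p, push # → (p, bb, #)
  read b, top #: go to s, push B# → (s, b, B#)
  read b, top B: go to q, push B → (q, ε, B#)
All input consumed in state q with stack B#.

B#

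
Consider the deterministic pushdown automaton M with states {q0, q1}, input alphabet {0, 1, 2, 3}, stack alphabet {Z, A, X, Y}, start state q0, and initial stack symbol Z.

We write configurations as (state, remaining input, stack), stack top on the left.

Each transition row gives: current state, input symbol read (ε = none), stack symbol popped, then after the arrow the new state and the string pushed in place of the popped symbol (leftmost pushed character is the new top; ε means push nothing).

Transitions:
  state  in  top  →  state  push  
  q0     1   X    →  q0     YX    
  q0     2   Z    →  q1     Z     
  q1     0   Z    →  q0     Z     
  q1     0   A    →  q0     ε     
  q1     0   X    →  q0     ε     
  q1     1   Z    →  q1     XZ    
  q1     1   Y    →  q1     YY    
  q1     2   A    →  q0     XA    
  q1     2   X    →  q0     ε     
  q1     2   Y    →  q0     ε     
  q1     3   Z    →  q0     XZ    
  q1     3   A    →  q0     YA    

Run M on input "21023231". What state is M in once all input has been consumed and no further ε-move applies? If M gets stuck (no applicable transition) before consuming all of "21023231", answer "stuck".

(q0, 21023231, Z)
  read 2, top Z: go to q1, push Z → (q1, 1023231, Z)
  read 1, top Z: go to q1, push XZ → (q1, 023231, XZ)
  read 0, top X: go to q0, push ε → (q0, 23231, Z)
  read 2, top Z: go to q1, push Z → (q1, 3231, Z)
  read 3, top Z: go to q0, push XZ → (q0, 231, XZ)
No transition for (q0, 2, top X); M blocks with input 231 remaining.

stuck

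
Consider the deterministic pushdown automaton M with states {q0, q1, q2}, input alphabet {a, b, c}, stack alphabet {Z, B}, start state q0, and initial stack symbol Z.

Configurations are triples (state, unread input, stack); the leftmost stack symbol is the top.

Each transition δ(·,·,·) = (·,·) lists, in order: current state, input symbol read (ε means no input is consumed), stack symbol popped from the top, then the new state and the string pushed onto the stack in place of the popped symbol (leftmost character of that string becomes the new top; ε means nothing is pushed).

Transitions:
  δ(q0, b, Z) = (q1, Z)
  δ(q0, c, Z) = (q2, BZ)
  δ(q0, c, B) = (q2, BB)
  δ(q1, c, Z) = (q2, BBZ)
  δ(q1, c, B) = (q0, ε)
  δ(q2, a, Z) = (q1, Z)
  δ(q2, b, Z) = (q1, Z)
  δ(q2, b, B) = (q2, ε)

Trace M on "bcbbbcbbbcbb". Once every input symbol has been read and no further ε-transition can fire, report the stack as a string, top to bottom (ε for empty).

Z

(q0, bcbbbcbbbcbb, Z)
  read b, top Z: go to q1, push Z → (q1, cbbbcbbbcbb, Z)
  read c, top Z: go to q2, push BBZ → (q2, bbbcbbbcbb, BBZ)
  read b, top B: go to q2, push ε → (q2, bbcbbbcbb, BZ)
  read b, top B: go to q2, push ε → (q2, bcbbbcbb, Z)
  read b, top Z: go to q1, push Z → (q1, cbbbcbb, Z)
  read c, top Z: go to q2, push BBZ → (q2, bbbcbb, BBZ)
  read b, top B: go to q2, push ε → (q2, bbcbb, BZ)
  read b, top B: go to q2, push ε → (q2, bcbb, Z)
  read b, top Z: go to q1, push Z → (q1, cbb, Z)
  read c, top Z: go to q2, push BBZ → (q2, bb, BBZ)
  read b, top B: go to q2, push ε → (q2, b, BZ)
  read b, top B: go to q2, push ε → (q2, ε, Z)
All input consumed in state q2 with stack Z.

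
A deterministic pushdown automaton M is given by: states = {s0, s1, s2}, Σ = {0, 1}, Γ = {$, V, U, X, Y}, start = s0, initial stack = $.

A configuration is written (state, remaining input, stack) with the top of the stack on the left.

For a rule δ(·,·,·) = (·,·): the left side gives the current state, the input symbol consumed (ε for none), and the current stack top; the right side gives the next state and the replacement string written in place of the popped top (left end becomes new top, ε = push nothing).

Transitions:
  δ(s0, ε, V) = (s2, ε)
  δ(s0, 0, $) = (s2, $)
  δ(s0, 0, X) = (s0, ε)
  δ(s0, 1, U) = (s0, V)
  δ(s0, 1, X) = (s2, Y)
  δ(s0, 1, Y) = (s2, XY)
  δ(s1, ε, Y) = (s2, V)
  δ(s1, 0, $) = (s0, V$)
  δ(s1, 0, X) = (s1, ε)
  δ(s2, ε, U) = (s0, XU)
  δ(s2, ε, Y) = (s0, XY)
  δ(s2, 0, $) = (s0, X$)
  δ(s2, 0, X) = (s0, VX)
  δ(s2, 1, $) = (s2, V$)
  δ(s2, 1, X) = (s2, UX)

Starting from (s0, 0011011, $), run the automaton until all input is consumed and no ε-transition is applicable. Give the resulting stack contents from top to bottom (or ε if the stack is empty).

(s0, 0011011, $) ⊢ (s2, 011011, $) ⊢ (s0, 11011, X$) ⊢ (s2, 1011, Y$) ⊢ (s0, 1011, XY$) ⊢ (s2, 011, YY$) ⊢ (s0, 011, XYY$) ⊢ (s0, 11, YY$) ⊢ (s2, 1, XYY$) ⊢ (s2, ε, UXYY$) ⊢ (s0, ε, XUXYY$)
All input consumed in state s0 with stack XUXYY$.

XUXYY$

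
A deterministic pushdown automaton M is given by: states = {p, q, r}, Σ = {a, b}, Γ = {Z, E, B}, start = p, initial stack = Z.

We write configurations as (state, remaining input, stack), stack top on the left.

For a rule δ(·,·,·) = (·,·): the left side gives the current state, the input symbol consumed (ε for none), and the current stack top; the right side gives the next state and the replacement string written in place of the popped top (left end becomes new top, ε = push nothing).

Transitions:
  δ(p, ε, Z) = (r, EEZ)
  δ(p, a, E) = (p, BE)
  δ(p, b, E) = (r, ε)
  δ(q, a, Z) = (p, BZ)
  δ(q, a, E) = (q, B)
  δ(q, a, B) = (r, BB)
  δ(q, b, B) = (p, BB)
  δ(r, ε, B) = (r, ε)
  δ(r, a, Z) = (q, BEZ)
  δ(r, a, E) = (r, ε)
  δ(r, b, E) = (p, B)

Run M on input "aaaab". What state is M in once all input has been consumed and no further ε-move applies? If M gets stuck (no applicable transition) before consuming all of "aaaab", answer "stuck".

(p, aaaab, Z)
  ε-move, top Z: go to r, push EEZ → (r, aaaab, EEZ)
  read a, top E: go to r, push ε → (r, aaab, EZ)
  read a, top E: go to r, push ε → (r, aab, Z)
  read a, top Z: go to q, push BEZ → (q, ab, BEZ)
  read a, top B: go to r, push BB → (r, b, BBEZ)
  ε-move, top B: go to r, push ε → (r, b, BEZ)
  ε-move, top B: go to r, push ε → (r, b, EZ)
  read b, top E: go to p, push B → (p, ε, BZ)
All input consumed; M is in state p.

p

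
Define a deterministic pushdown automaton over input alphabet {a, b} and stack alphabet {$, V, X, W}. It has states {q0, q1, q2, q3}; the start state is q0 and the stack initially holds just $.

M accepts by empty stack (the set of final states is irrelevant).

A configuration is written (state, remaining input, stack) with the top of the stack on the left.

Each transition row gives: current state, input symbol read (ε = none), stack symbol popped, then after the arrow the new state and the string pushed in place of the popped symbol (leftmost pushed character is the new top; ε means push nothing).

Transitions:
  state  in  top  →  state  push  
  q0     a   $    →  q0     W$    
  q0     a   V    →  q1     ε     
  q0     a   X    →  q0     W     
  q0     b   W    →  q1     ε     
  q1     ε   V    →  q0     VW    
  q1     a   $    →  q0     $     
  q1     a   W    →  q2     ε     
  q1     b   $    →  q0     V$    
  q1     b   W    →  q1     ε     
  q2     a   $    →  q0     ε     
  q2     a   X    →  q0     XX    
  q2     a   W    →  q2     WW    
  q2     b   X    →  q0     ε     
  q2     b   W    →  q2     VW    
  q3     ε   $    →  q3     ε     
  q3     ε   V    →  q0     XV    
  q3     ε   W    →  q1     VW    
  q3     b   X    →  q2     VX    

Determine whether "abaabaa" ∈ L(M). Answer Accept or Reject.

Reject

(q0, abaabaa, $)
  read a, top $: go to q0, push W$ → (q0, baabaa, W$)
  read b, top W: go to q1, push ε → (q1, aabaa, $)
  read a, top $: go to q0, push $ → (q0, abaa, $)
  read a, top $: go to q0, push W$ → (q0, baa, W$)
  read b, top W: go to q1, push ε → (q1, aa, $)
  read a, top $: go to q0, push $ → (q0, a, $)
  read a, top $: go to q0, push W$ → (q0, ε, W$)
All input consumed; stack is W$, not empty, and no further ε-move applies.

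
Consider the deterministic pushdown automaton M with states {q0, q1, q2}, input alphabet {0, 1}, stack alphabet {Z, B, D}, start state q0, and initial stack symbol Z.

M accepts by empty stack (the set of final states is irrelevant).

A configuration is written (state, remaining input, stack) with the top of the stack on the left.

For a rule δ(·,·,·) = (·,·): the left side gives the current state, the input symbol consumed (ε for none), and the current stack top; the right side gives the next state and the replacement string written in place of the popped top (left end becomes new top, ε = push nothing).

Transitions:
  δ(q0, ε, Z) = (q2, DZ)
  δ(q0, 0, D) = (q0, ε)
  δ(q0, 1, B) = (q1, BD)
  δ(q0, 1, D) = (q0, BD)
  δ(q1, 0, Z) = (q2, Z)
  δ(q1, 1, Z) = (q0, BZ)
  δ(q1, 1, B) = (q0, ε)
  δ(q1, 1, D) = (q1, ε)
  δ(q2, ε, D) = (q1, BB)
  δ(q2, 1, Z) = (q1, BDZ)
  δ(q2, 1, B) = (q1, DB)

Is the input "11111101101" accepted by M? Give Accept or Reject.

(q0, 11111101101, Z)
  ε-move, top Z: go to q2, push DZ → (q2, 11111101101, DZ)
  ε-move, top D: go to q1, push BB → (q1, 11111101101, BBZ)
  read 1, top B: go to q0, push ε → (q0, 1111101101, BZ)
  read 1, top B: go to q1, push BD → (q1, 111101101, BDZ)
  read 1, top B: go to q0, push ε → (q0, 11101101, DZ)
  read 1, top D: go to q0, push BD → (q0, 1101101, BDZ)
  read 1, top B: go to q1, push BD → (q1, 101101, BDDZ)
  read 1, top B: go to q0, push ε → (q0, 01101, DDZ)
  read 0, top D: go to q0, push ε → (q0, 1101, DZ)
  read 1, top D: go to q0, push BD → (q0, 101, BDZ)
  read 1, top B: go to q1, push BD → (q1, 01, BDDZ)
No transition applies at (q1, 01, BDDZ); input not fully consumed.

Reject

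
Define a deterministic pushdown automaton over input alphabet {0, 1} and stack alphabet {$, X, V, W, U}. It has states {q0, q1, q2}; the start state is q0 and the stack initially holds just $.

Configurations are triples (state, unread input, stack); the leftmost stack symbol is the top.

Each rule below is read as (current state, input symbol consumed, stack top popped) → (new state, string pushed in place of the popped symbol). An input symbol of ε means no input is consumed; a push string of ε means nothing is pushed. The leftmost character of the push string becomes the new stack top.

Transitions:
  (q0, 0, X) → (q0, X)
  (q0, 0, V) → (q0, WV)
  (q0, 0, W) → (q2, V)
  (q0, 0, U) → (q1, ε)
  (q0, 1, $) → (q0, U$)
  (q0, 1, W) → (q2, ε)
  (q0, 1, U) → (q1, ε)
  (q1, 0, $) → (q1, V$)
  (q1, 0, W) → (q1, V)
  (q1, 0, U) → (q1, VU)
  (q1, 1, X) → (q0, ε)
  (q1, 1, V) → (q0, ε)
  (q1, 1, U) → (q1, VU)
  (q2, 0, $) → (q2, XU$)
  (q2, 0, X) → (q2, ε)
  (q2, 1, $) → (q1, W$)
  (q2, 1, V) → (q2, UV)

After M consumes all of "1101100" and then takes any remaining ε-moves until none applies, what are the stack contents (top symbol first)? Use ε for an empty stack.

(q0, 1101100, $)
  read 1, top $: go to q0, push U$ → (q0, 101100, U$)
  read 1, top U: go to q1, push ε → (q1, 01100, $)
  read 0, top $: go to q1, push V$ → (q1, 1100, V$)
  read 1, top V: go to q0, push ε → (q0, 100, $)
  read 1, top $: go to q0, push U$ → (q0, 00, U$)
  read 0, top U: go to q1, push ε → (q1, 0, $)
  read 0, top $: go to q1, push V$ → (q1, ε, V$)
All input consumed in state q1 with stack V$.

V$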